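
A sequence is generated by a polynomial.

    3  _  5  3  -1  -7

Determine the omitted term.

Using the last 4 terms:
D1: -2, -4, -6
D2: -2, -2
Constant second difference = -2.
Extend backward: -2 + 2 = 0;  5 + 0 = 5

5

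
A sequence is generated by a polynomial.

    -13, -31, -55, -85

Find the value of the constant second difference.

-6

Δ: -18, -24, -30
Δ²: -6, -6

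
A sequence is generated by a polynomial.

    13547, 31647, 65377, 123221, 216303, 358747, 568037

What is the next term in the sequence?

865377

Δ: 18100, 33730, 57844, 93082, 142444, 209290
Δ²: 15630, 24114, 35238, 49362, 66846
Δ³: 8484, 11124, 14124, 17484
Δ⁴: 2640, 3000, 3360
Δ⁵: 360, 360
Constant fifth difference = 360, so extend:
3360 + 360 = 3720;  17484 + 3720 = 21204;  66846 + 21204 = 88050;  209290 + 88050 = 297340;  568037 + 297340 = 865377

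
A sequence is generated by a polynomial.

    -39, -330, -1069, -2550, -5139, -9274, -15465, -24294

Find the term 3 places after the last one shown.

-73509

First differences: -291 , -739 , -1481 , -2589 , -4135 , -6191 , -8829
Second differences: -448 , -742 , -1108 , -1546 , -2056 , -2638
Third differences: -294 , -366 , -438 , -510 , -582
Fourth differences: -72 , -72 , -72 , -72
Fourth differences constant at -72.
-582 − 72 = -654;  -2638 − 654 = -3292;  -8829 − 3292 = -12121;  -24294 − 12121 = -36415
-654 − 72 = -726;  -3292 − 726 = -4018;  -12121 − 4018 = -16139;  -36415 − 16139 = -52554
-726 − 72 = -798;  -4018 − 798 = -4816;  -16139 − 4816 = -20955;  -52554 − 20955 = -73509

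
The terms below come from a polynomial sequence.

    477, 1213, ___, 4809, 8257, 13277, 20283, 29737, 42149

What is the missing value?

Using the last 6 terms:
First differences: 3448  5020  7006  9454  12412
Second differences: 1572  1986  2448  2958
Third differences: 414  462  510
Fourth differences: 48  48
Constant fourth difference = 48.
Extend backward: 414 − 48 = 366;  1572 − 366 = 1206;  3448 − 1206 = 2242;  4809 − 2242 = 2567

2567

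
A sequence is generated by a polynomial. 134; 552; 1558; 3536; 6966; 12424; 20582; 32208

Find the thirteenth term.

D1: 418, 1006, 1978, 3430, 5458, 8158, 11626
D2: 588, 972, 1452, 2028, 2700, 3468
D3: 384, 480, 576, 672, 768
D4: 96, 96, 96, 96
Constant fourth difference = 96, so extend:
768 + 96 = 864;  3468 + 864 = 4332;  11626 + 4332 = 15958;  32208 + 15958 = 48166
864 + 96 = 960;  4332 + 960 = 5292;  15958 + 5292 = 21250;  48166 + 21250 = 69416
960 + 96 = 1056;  5292 + 1056 = 6348;  21250 + 6348 = 27598;  69416 + 27598 = 97014
1056 + 96 = 1152;  6348 + 1152 = 7500;  27598 + 7500 = 35098;  97014 + 35098 = 132112
1152 + 96 = 1248;  7500 + 1248 = 8748;  35098 + 8748 = 43846;  132112 + 43846 = 175958

175958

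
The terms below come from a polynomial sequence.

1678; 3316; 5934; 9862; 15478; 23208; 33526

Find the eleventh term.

D1: 1638  2618  3928  5616  7730  10318
D2: 980  1310  1688  2114  2588
D3: 330  378  426  474
D4: 48  48  48
The fourth differences are constant (48).
474 + 48 = 522;  2588 + 522 = 3110;  10318 + 3110 = 13428;  33526 + 13428 = 46954
522 + 48 = 570;  3110 + 570 = 3680;  13428 + 3680 = 17108;  46954 + 17108 = 64062
570 + 48 = 618;  3680 + 618 = 4298;  17108 + 4298 = 21406;  64062 + 21406 = 85468
618 + 48 = 666;  4298 + 666 = 4964;  21406 + 4964 = 26370;  85468 + 26370 = 111838

111838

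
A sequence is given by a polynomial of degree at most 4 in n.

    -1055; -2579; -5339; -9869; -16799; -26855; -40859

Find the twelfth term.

First differences: -1524, -2760, -4530, -6930, -10056, -14004
Second differences: -1236, -1770, -2400, -3126, -3948
Third differences: -534, -630, -726, -822
Fourth differences: -96, -96, -96
Fourth differences constant at -96.
-822 − 96 = -918;  -3948 − 918 = -4866;  -14004 − 4866 = -18870;  -40859 − 18870 = -59729
-918 − 96 = -1014;  -4866 − 1014 = -5880;  -18870 − 5880 = -24750;  -59729 − 24750 = -84479
-1014 − 96 = -1110;  -5880 − 1110 = -6990;  -24750 − 6990 = -31740;  -84479 − 31740 = -116219
-1110 − 96 = -1206;  -6990 − 1206 = -8196;  -31740 − 8196 = -39936;  -116219 − 39936 = -156155
-1206 − 96 = -1302;  -8196 − 1302 = -9498;  -39936 − 9498 = -49434;  -156155 − 49434 = -205589

-205589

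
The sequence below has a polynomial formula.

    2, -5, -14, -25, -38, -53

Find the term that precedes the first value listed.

D1: -7, -9, -11, -13, -15
D2: -2, -2, -2, -2
The second differences are constant at -2.
Work back: -7 + 2 = -5;  2 + 5 = 7

7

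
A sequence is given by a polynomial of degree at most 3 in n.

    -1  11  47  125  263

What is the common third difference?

18

D1: 12, 36, 78, 138
D2: 24, 42, 60
D3: 18, 18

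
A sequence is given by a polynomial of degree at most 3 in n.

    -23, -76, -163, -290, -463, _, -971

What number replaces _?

-688

Using the first 5 terms:
First differences: -53  -87  -127  -173
Second differences: -34  -40  -46
Third differences: -6  -6
Constant third difference = -6.
Extend forward: -46 − 6 = -52;  -173 − 52 = -225;  -463 − 225 = -688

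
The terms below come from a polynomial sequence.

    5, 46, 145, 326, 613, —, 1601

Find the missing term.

1030

Using the first 5 terms:
D1: 41  99  181  287
D2: 58  82  106
D3: 24  24
Constant third difference = 24.
Extend forward: 106 + 24 = 130;  287 + 130 = 417;  613 + 417 = 1030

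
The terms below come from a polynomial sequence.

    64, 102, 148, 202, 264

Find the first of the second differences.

Δ: 38, 46, 54, 62
Δ²: 8, 8, 8

8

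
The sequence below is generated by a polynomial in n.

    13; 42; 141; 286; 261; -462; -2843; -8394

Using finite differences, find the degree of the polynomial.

Δ: 29, 99, 145, -25, -723, -2381, -5551
Δ²: 70, 46, -170, -698, -1658, -3170
Δ³: -24, -216, -528, -960, -1512
Δ⁴: -192, -312, -432, -552
Δ⁵: -120, -120, -120
The fifth differences are constant, so the polynomial has degree 5.

5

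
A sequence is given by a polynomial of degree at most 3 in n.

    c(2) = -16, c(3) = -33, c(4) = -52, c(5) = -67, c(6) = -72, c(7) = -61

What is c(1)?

-7

Δ: -17, -19, -15, -5, 11
Δ²: -2, 4, 10, 16
Δ³: 6, 6, 6
The third differences are constant at 6.
Work back: -2 − 6 = -8;  -17 + 8 = -9;  -16 + 9 = -7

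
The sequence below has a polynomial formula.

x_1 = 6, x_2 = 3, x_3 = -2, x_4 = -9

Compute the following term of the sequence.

-3, -5, -7
-2, -2
Second differences constant at -2.
-7 − 2 = -9;  -9 − 9 = -18

-18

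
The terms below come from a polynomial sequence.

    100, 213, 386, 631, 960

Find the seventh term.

1918

Δ: 113  173  245  329
Δ²: 60  72  84
Δ³: 12  12
Third differences constant at 12.
84 + 12 = 96;  329 + 96 = 425;  960 + 425 = 1385
96 + 12 = 108;  425 + 108 = 533;  1385 + 533 = 1918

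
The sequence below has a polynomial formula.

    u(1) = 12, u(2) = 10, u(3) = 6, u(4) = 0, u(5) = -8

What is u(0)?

12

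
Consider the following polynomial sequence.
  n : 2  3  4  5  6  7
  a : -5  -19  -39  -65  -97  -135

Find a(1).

D1: -14  -20  -26  -32  -38
D2: -6  -6  -6  -6
The second differences are constant at -6.
Work back: -14 + 6 = -8;  -5 + 8 = 3

3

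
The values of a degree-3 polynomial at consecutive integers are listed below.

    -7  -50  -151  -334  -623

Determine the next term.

-1042

First differences: -43, -101, -183, -289
Second differences: -58, -82, -106
Third differences: -24, -24
Third differences constant at -24.
-106 − 24 = -130;  -289 − 130 = -419;  -623 − 419 = -1042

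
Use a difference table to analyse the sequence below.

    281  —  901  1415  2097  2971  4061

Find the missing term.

Using the last 5 terms:
Δ: 514  682  874  1090
Δ²: 168  192  216
Δ³: 24  24
Constant third difference = 24.
Extend backward: 168 − 24 = 144;  514 − 144 = 370;  901 − 370 = 531

531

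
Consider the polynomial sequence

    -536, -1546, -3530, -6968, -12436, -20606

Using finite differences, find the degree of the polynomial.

4

D1: -1010, -1984, -3438, -5468, -8170
D2: -974, -1454, -2030, -2702
D3: -480, -576, -672
D4: -96, -96
The fourth differences are constant, so the polynomial has degree 4.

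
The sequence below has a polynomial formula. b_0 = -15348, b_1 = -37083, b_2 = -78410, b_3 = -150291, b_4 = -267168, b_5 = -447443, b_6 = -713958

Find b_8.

D1: -21735, -41327, -71881, -116877, -180275, -266515
D2: -19592, -30554, -44996, -63398, -86240
D3: -10962, -14442, -18402, -22842
D4: -3480, -3960, -4440
D5: -480, -480
Constant fifth difference = -480, so extend:
-4440 − 480 = -4920;  -22842 − 4920 = -27762;  -86240 − 27762 = -114002;  -266515 − 114002 = -380517;  -713958 − 380517 = -1094475
-4920 − 480 = -5400;  -27762 − 5400 = -33162;  -114002 − 33162 = -147164;  -380517 − 147164 = -527681;  -1094475 − 527681 = -1622156

-1622156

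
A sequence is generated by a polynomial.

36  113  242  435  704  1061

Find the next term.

1518

77 , 129 , 193 , 269 , 357
52 , 64 , 76 , 88
12 , 12 , 12
Third differences constant at 12.
88 + 12 = 100;  357 + 100 = 457;  1061 + 457 = 1518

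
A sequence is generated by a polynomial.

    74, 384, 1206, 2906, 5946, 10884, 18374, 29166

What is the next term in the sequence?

Δ: 310 , 822 , 1700 , 3040 , 4938 , 7490 , 10792
Δ²: 512 , 878 , 1340 , 1898 , 2552 , 3302
Δ³: 366 , 462 , 558 , 654 , 750
Δ⁴: 96 , 96 , 96 , 96
The fourth differences are constant (96).
750 + 96 = 846;  3302 + 846 = 4148;  10792 + 4148 = 14940;  29166 + 14940 = 44106

44106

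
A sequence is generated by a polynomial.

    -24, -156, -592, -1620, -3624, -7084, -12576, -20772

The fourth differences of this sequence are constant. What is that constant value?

-96

D1: -132, -436, -1028, -2004, -3460, -5492, -8196
D2: -304, -592, -976, -1456, -2032, -2704
D3: -288, -384, -480, -576, -672
D4: -96, -96, -96, -96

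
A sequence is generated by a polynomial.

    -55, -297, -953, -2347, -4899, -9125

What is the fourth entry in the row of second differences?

-1674

Δ: -242, -656, -1394, -2552, -4226
Δ²: -414, -738, -1158, -1674
Δ³: -324, -420, -516
Δ⁴: -96, -96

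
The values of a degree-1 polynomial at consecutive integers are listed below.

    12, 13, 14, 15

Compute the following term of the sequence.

D1: 1, 1, 1
Constant first difference = 1, so extend:
15 + 1 = 16

16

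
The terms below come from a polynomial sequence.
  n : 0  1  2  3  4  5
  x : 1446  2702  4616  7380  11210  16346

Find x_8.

42350

First differences: 1256 , 1914 , 2764 , 3830 , 5136
Second differences: 658 , 850 , 1066 , 1306
Third differences: 192 , 216 , 240
Fourth differences: 24 , 24
Constant fourth difference = 24, so extend:
240 + 24 = 264;  1306 + 264 = 1570;  5136 + 1570 = 6706;  16346 + 6706 = 23052
264 + 24 = 288;  1570 + 288 = 1858;  6706 + 1858 = 8564;  23052 + 8564 = 31616
288 + 24 = 312;  1858 + 312 = 2170;  8564 + 2170 = 10734;  31616 + 10734 = 42350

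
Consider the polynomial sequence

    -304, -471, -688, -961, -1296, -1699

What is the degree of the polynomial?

-167, -217, -273, -335, -403
-50, -56, -62, -68
-6, -6, -6
The third differences are constant, so the polynomial has degree 3.

3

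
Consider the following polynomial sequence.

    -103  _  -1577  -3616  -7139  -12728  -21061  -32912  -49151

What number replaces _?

-536

Using the last 7 terms:
-2039  -3523  -5589  -8333  -11851  -16239
-1484  -2066  -2744  -3518  -4388
-582  -678  -774  -870
-96  -96  -96
Constant fourth difference = -96.
Extend backward: -582 + 96 = -486;  -1484 + 486 = -998;  -2039 + 998 = -1041;  -1577 + 1041 = -536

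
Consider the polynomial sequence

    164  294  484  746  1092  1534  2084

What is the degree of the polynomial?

3

Δ: 130, 190, 262, 346, 442, 550
Δ²: 60, 72, 84, 96, 108
Δ³: 12, 12, 12, 12
The third differences are constant, so the polynomial has degree 3.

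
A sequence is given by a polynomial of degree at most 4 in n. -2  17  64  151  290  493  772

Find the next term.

1139

First differences: 19  47  87  139  203  279
Second differences: 28  40  52  64  76
Third differences: 12  12  12  12
Third differences constant at 12.
76 + 12 = 88;  279 + 88 = 367;  772 + 367 = 1139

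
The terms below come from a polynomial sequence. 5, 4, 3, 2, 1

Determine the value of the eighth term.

-2

D1: -1  -1  -1  -1
Constant first difference = -1, so extend:
1 − 1 = 0
0 − 1 = -1
-1 − 1 = -2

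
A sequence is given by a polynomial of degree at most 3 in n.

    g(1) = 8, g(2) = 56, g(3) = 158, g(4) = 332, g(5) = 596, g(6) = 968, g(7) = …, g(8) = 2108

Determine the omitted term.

1466

Using the first 6 terms:
First differences: 48  102  174  264  372
Second differences: 54  72  90  108
Third differences: 18  18  18
Constant third difference = 18.
Extend forward: 108 + 18 = 126;  372 + 126 = 498;  968 + 498 = 1466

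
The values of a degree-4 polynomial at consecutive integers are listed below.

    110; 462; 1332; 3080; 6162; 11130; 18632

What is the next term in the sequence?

29412

First differences: 352, 870, 1748, 3082, 4968, 7502
Second differences: 518, 878, 1334, 1886, 2534
Third differences: 360, 456, 552, 648
Fourth differences: 96, 96, 96
Constant fourth difference = 96, so extend:
648 + 96 = 744;  2534 + 744 = 3278;  7502 + 3278 = 10780;  18632 + 10780 = 29412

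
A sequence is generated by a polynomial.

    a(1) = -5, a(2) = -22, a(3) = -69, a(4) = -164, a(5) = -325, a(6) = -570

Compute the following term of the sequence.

-917

First differences: -17, -47, -95, -161, -245
Second differences: -30, -48, -66, -84
Third differences: -18, -18, -18
Third differences constant at -18.
-84 − 18 = -102;  -245 − 102 = -347;  -570 − 347 = -917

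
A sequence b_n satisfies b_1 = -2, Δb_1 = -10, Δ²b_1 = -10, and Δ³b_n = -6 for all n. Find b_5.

-126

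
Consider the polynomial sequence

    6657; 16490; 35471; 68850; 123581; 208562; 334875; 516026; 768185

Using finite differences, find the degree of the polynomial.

First differences: 9833, 18981, 33379, 54731, 84981, 126313, 181151, 252159
Second differences: 9148, 14398, 21352, 30250, 41332, 54838, 71008
Third differences: 5250, 6954, 8898, 11082, 13506, 16170
Fourth differences: 1704, 1944, 2184, 2424, 2664
Fifth differences: 240, 240, 240, 240
The fifth differences are constant, so the polynomial has degree 5.

5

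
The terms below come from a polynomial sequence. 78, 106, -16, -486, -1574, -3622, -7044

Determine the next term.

28, -122, -470, -1088, -2048, -3422
-150, -348, -618, -960, -1374
-198, -270, -342, -414
-72, -72, -72
Constant fourth difference = -72, so extend:
-414 − 72 = -486;  -1374 − 486 = -1860;  -3422 − 1860 = -5282;  -7044 − 5282 = -12326

-12326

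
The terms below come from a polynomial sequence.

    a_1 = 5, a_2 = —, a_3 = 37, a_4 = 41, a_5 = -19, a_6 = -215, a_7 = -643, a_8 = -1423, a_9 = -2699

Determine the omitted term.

17

Using the last 7 terms:
4  -60  -196  -428  -780  -1276
-64  -136  -232  -352  -496
-72  -96  -120  -144
-24  -24  -24
Constant fourth difference = -24.
Extend backward: -72 + 24 = -48;  -64 + 48 = -16;  4 + 16 = 20;  37 − 20 = 17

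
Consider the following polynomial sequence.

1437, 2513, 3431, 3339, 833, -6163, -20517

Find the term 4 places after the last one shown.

-243313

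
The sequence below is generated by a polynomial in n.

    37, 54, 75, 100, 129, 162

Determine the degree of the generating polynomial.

17, 21, 25, 29, 33
4, 4, 4, 4
The second differences are constant, so the polynomial has degree 2.

2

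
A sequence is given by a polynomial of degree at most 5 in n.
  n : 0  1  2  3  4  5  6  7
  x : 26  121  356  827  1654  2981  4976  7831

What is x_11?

32531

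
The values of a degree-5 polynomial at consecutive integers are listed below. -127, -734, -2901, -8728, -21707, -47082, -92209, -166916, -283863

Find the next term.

D1: -607  -2167  -5827  -12979  -25375  -45127  -74707  -116947
D2: -1560  -3660  -7152  -12396  -19752  -29580  -42240
D3: -2100  -3492  -5244  -7356  -9828  -12660
D4: -1392  -1752  -2112  -2472  -2832
D5: -360  -360  -360  -360
Fifth differences constant at -360.
-2832 − 360 = -3192;  -12660 − 3192 = -15852;  -42240 − 15852 = -58092;  -116947 − 58092 = -175039;  -283863 − 175039 = -458902

-458902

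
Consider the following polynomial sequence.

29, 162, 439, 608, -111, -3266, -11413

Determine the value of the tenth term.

133 , 277 , 169 , -719 , -3155 , -8147
144 , -108 , -888 , -2436 , -4992
-252 , -780 , -1548 , -2556
-528 , -768 , -1008
-240 , -240
The fifth differences are constant (-240).
-1008 − 240 = -1248;  -2556 − 1248 = -3804;  -4992 − 3804 = -8796;  -8147 − 8796 = -16943;  -11413 − 16943 = -28356
-1248 − 240 = -1488;  -3804 − 1488 = -5292;  -8796 − 5292 = -14088;  -16943 − 14088 = -31031;  -28356 − 31031 = -59387
-1488 − 240 = -1728;  -5292 − 1728 = -7020;  -14088 − 7020 = -21108;  -31031 − 21108 = -52139;  -59387 − 52139 = -111526

-111526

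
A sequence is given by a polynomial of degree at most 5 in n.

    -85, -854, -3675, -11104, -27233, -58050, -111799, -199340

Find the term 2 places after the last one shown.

-534478

D1: -769  -2821  -7429  -16129  -30817  -53749  -87541
D2: -2052  -4608  -8700  -14688  -22932  -33792
D3: -2556  -4092  -5988  -8244  -10860
D4: -1536  -1896  -2256  -2616
D5: -360  -360  -360
Fifth differences constant at -360.
-2616 − 360 = -2976;  -10860 − 2976 = -13836;  -33792 − 13836 = -47628;  -87541 − 47628 = -135169;  -199340 − 135169 = -334509
-2976 − 360 = -3336;  -13836 − 3336 = -17172;  -47628 − 17172 = -64800;  -135169 − 64800 = -199969;  -334509 − 199969 = -534478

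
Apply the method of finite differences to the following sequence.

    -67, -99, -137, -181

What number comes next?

-32 , -38 , -44
-6 , -6
Second differences constant at -6.
-44 − 6 = -50;  -181 − 50 = -231

-231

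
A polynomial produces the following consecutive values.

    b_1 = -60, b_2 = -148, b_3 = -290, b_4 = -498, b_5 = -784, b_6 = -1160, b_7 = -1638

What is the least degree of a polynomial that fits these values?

D1: -88, -142, -208, -286, -376, -478
D2: -54, -66, -78, -90, -102
D3: -12, -12, -12, -12
The third differences are constant, so the polynomial has degree 3.

3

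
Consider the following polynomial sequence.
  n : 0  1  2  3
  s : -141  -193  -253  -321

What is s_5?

Δ: -52, -60, -68
Δ²: -8, -8
The second differences are constant (-8).
-68 − 8 = -76;  -321 − 76 = -397
-76 − 8 = -84;  -397 − 84 = -481

-481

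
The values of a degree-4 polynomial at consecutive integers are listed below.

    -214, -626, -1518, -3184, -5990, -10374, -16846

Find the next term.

-25988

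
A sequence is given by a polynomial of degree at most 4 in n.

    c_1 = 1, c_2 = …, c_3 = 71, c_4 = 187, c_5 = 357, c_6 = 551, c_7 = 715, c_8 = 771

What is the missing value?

15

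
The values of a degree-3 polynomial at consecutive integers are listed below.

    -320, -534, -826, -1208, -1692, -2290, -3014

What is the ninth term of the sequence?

-4888

D1: -214  -292  -382  -484  -598  -724
D2: -78  -90  -102  -114  -126
D3: -12  -12  -12  -12
Third differences constant at -12.
-126 − 12 = -138;  -724 − 138 = -862;  -3014 − 862 = -3876
-138 − 12 = -150;  -862 − 150 = -1012;  -3876 − 1012 = -4888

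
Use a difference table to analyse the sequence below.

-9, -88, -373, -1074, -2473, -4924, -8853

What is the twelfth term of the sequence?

Δ: -79 , -285 , -701 , -1399 , -2451 , -3929
Δ²: -206 , -416 , -698 , -1052 , -1478
Δ³: -210 , -282 , -354 , -426
Δ⁴: -72 , -72 , -72
Constant fourth difference = -72, so extend:
-426 − 72 = -498;  -1478 − 498 = -1976;  -3929 − 1976 = -5905;  -8853 − 5905 = -14758
-498 − 72 = -570;  -1976 − 570 = -2546;  -5905 − 2546 = -8451;  -14758 − 8451 = -23209
-570 − 72 = -642;  -2546 − 642 = -3188;  -8451 − 3188 = -11639;  -23209 − 11639 = -34848
-642 − 72 = -714;  -3188 − 714 = -3902;  -11639 − 3902 = -15541;  -34848 − 15541 = -50389
-714 − 72 = -786;  -3902 − 786 = -4688;  -15541 − 4688 = -20229;  -50389 − 20229 = -70618

-70618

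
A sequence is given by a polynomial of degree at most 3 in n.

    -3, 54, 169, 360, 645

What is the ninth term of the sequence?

3085

Δ: 57, 115, 191, 285
Δ²: 58, 76, 94
Δ³: 18, 18
The third differences are constant (18).
94 + 18 = 112;  285 + 112 = 397;  645 + 397 = 1042
112 + 18 = 130;  397 + 130 = 527;  1042 + 527 = 1569
130 + 18 = 148;  527 + 148 = 675;  1569 + 675 = 2244
148 + 18 = 166;  675 + 166 = 841;  2244 + 841 = 3085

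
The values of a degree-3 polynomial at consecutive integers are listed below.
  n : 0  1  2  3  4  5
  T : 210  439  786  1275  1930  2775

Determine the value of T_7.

5131

Δ: 229  347  489  655  845
Δ²: 118  142  166  190
Δ³: 24  24  24
Third differences constant at 24.
190 + 24 = 214;  845 + 214 = 1059;  2775 + 1059 = 3834
214 + 24 = 238;  1059 + 238 = 1297;  3834 + 1297 = 5131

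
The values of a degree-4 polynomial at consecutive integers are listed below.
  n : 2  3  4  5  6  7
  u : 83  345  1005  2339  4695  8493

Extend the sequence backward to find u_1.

15

262, 660, 1334, 2356, 3798
398, 674, 1022, 1442
276, 348, 420
72, 72
The fourth differences are constant at 72.
Work back: 276 − 72 = 204;  398 − 204 = 194;  262 − 194 = 68;  83 − 68 = 15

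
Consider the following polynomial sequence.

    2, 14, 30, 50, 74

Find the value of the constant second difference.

First differences: 12, 16, 20, 24
Second differences: 4, 4, 4

4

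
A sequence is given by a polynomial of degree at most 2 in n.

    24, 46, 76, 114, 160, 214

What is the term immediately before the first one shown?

10

First differences: 22, 30, 38, 46, 54
Second differences: 8, 8, 8, 8
The second differences are constant at 8.
Work back: 22 − 8 = 14;  24 − 14 = 10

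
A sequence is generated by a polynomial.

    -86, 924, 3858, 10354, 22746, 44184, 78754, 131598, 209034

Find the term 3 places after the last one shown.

672234

First differences: 1010, 2934, 6496, 12392, 21438, 34570, 52844, 77436
Second differences: 1924, 3562, 5896, 9046, 13132, 18274, 24592
Third differences: 1638, 2334, 3150, 4086, 5142, 6318
Fourth differences: 696, 816, 936, 1056, 1176
Fifth differences: 120, 120, 120, 120
Fifth differences constant at 120.
1176 + 120 = 1296;  6318 + 1296 = 7614;  24592 + 7614 = 32206;  77436 + 32206 = 109642;  209034 + 109642 = 318676
1296 + 120 = 1416;  7614 + 1416 = 9030;  32206 + 9030 = 41236;  109642 + 41236 = 150878;  318676 + 150878 = 469554
1416 + 120 = 1536;  9030 + 1536 = 10566;  41236 + 10566 = 51802;  150878 + 51802 = 202680;  469554 + 202680 = 672234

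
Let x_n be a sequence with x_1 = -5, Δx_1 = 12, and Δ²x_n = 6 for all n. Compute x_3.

25

Build the table forward from the leading diagonal:
D2: 6, 6, 6
D1: 12, 18, 24
x: -5, 7, 25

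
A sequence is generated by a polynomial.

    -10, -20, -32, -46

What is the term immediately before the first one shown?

-10  -12  -14
-2  -2
The second differences are constant at -2.
Work back: -10 + 2 = -8;  -10 + 8 = -2

-2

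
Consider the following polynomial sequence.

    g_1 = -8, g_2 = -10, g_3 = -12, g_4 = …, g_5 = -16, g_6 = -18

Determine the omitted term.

-14

Using the first 3 terms:
-2  -2
Constant first difference = -2.
Extend forward: -12 − 2 = -14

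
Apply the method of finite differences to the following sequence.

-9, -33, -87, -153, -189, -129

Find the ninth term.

-24, -54, -66, -36, 60
-30, -12, 30, 96
18, 42, 66
24, 24
The fourth differences are constant (24).
66 + 24 = 90;  96 + 90 = 186;  60 + 186 = 246;  -129 + 246 = 117
90 + 24 = 114;  186 + 114 = 300;  246 + 300 = 546;  117 + 546 = 663
114 + 24 = 138;  300 + 138 = 438;  546 + 438 = 984;  663 + 984 = 1647

1647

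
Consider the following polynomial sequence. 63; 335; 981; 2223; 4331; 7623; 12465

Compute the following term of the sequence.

19271

First differences: 272, 646, 1242, 2108, 3292, 4842
Second differences: 374, 596, 866, 1184, 1550
Third differences: 222, 270, 318, 366
Fourth differences: 48, 48, 48
Constant fourth difference = 48, so extend:
366 + 48 = 414;  1550 + 414 = 1964;  4842 + 1964 = 6806;  12465 + 6806 = 19271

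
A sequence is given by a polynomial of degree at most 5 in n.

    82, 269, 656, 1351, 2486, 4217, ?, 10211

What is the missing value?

6724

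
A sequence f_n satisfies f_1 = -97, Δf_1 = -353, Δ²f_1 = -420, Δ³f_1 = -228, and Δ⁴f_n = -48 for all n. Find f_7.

-13795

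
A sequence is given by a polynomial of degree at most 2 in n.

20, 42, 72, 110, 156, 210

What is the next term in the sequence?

272

D1: 22  30  38  46  54
D2: 8  8  8  8
Constant second difference = 8, so extend:
54 + 8 = 62;  210 + 62 = 272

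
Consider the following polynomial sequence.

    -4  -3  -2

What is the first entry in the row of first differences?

First differences: 1, 1

1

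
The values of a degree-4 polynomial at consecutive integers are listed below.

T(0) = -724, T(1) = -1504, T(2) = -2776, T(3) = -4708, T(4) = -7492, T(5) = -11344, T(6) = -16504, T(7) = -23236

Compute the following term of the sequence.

-31828

First differences: -780 , -1272 , -1932 , -2784 , -3852 , -5160 , -6732
Second differences: -492 , -660 , -852 , -1068 , -1308 , -1572
Third differences: -168 , -192 , -216 , -240 , -264
Fourth differences: -24 , -24 , -24 , -24
Fourth differences constant at -24.
-264 − 24 = -288;  -1572 − 288 = -1860;  -6732 − 1860 = -8592;  -23236 − 8592 = -31828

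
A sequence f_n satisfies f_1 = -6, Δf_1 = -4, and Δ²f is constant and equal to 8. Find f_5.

Build the table forward from the leading diagonal:
Second differences: 8, 8, 8, 8, 8
First differences: -4, 4, 12, 20, 28
f: -6, -10, -6, 6, 26

26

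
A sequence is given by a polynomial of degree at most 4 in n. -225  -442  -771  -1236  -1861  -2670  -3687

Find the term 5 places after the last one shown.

Δ: -217, -329, -465, -625, -809, -1017
Δ²: -112, -136, -160, -184, -208
Δ³: -24, -24, -24, -24
The third differences are constant (-24).
-208 − 24 = -232;  -1017 − 232 = -1249;  -3687 − 1249 = -4936
-232 − 24 = -256;  -1249 − 256 = -1505;  -4936 − 1505 = -6441
-256 − 24 = -280;  -1505 − 280 = -1785;  -6441 − 1785 = -8226
-280 − 24 = -304;  -1785 − 304 = -2089;  -8226 − 2089 = -10315
-304 − 24 = -328;  -2089 − 328 = -2417;  -10315 − 2417 = -12732

-12732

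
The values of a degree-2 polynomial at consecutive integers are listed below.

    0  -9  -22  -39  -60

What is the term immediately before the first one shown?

5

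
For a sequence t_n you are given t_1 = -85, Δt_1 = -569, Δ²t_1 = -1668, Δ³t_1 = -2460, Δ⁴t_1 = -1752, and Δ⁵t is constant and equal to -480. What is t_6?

Build the table forward from the leading diagonal:
Fifth differences: -480  -480  -480  -480  -480  -480
Fourth differences: -1752  -2232  -2712  -3192  -3672  -4152
Third differences: -2460  -4212  -6444  -9156  -12348  -16020
Second differences: -1668  -4128  -8340  -14784  -23940  -36288
First differences: -569  -2237  -6365  -14705  -29489  -53429
t: -85  -654  -2891  -9256  -23961  -53450

-53450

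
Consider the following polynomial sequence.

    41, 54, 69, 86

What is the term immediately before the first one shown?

30

D1: 13, 15, 17
D2: 2, 2
The second differences are constant at 2.
Work back: 13 − 2 = 11;  41 − 11 = 30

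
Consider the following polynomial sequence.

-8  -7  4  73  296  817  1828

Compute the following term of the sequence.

3569

Δ: 1, 11, 69, 223, 521, 1011
Δ²: 10, 58, 154, 298, 490
Δ³: 48, 96, 144, 192
Δ⁴: 48, 48, 48
Fourth differences constant at 48.
192 + 48 = 240;  490 + 240 = 730;  1011 + 730 = 1741;  1828 + 1741 = 3569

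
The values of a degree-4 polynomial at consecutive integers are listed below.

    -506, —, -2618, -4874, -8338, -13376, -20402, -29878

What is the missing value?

-1252

Using the last 6 terms:
-2256  -3464  -5038  -7026  -9476
-1208  -1574  -1988  -2450
-366  -414  -462
-48  -48
Constant fourth difference = -48.
Extend backward: -366 + 48 = -318;  -1208 + 318 = -890;  -2256 + 890 = -1366;  -2618 + 1366 = -1252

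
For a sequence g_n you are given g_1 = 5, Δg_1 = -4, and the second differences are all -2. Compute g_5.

-23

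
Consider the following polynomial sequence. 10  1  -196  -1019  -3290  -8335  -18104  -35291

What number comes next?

-63454

-9 , -197 , -823 , -2271 , -5045 , -9769 , -17187
-188 , -626 , -1448 , -2774 , -4724 , -7418
-438 , -822 , -1326 , -1950 , -2694
-384 , -504 , -624 , -744
-120 , -120 , -120
Fifth differences constant at -120.
-744 − 120 = -864;  -2694 − 864 = -3558;  -7418 − 3558 = -10976;  -17187 − 10976 = -28163;  -35291 − 28163 = -63454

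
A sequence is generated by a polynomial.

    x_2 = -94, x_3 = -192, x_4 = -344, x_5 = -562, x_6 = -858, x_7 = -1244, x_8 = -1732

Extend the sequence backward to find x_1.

-98, -152, -218, -296, -386, -488
-54, -66, -78, -90, -102
-12, -12, -12, -12
The third differences are constant at -12.
Work back: -54 + 12 = -42;  -98 + 42 = -56;  -94 + 56 = -38

-38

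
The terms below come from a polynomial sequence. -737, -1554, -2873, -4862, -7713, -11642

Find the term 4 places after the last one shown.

First differences: -817, -1319, -1989, -2851, -3929
Second differences: -502, -670, -862, -1078
Third differences: -168, -192, -216
Fourth differences: -24, -24
Fourth differences constant at -24.
-216 − 24 = -240;  -1078 − 240 = -1318;  -3929 − 1318 = -5247;  -11642 − 5247 = -16889
-240 − 24 = -264;  -1318 − 264 = -1582;  -5247 − 1582 = -6829;  -16889 − 6829 = -23718
-264 − 24 = -288;  -1582 − 288 = -1870;  -6829 − 1870 = -8699;  -23718 − 8699 = -32417
-288 − 24 = -312;  -1870 − 312 = -2182;  -8699 − 2182 = -10881;  -32417 − 10881 = -43298

-43298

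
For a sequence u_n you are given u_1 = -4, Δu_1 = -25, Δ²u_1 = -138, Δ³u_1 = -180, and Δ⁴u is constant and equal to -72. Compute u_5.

-1724

Build the table forward from the leading diagonal:
Δ⁴: -72  -72  -72  -72  -72
Δ³: -180  -252  -324  -396  -468
Δ²: -138  -318  -570  -894  -1290
Δ: -25  -163  -481  -1051  -1945
u: -4  -29  -192  -673  -1724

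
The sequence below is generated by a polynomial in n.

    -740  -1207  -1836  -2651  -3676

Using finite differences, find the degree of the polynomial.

3

Δ: -467, -629, -815, -1025
Δ²: -162, -186, -210
Δ³: -24, -24
The third differences are constant, so the polynomial has degree 3.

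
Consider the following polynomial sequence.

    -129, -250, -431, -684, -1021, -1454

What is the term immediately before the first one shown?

D1: -121  -181  -253  -337  -433
D2: -60  -72  -84  -96
D3: -12  -12  -12
The third differences are constant at -12.
Work back: -60 + 12 = -48;  -121 + 48 = -73;  -129 + 73 = -56

-56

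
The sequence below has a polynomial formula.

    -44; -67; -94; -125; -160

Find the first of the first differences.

-23

D1: -23, -27, -31, -35
D2: -4, -4, -4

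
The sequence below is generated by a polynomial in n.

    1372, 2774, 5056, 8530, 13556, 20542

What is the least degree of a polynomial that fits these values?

4

D1: 1402, 2282, 3474, 5026, 6986
D2: 880, 1192, 1552, 1960
D3: 312, 360, 408
D4: 48, 48
The fourth differences are constant, so the polynomial has degree 4.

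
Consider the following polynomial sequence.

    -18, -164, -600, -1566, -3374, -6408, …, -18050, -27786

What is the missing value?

-11124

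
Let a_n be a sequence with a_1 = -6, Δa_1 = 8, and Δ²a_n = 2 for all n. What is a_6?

54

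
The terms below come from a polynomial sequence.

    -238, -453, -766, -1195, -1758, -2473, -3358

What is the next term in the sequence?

D1: -215 , -313 , -429 , -563 , -715 , -885
D2: -98 , -116 , -134 , -152 , -170
D3: -18 , -18 , -18 , -18
Constant third difference = -18, so extend:
-170 − 18 = -188;  -885 − 188 = -1073;  -3358 − 1073 = -4431

-4431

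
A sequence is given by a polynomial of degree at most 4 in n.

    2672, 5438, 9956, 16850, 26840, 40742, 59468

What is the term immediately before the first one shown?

1130

2766, 4518, 6894, 9990, 13902, 18726
1752, 2376, 3096, 3912, 4824
624, 720, 816, 912
96, 96, 96
The fourth differences are constant at 96.
Work back: 624 − 96 = 528;  1752 − 528 = 1224;  2766 − 1224 = 1542;  2672 − 1542 = 1130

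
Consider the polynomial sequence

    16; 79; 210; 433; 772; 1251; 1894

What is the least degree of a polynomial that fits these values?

First differences: 63, 131, 223, 339, 479, 643
Second differences: 68, 92, 116, 140, 164
Third differences: 24, 24, 24, 24
The third differences are constant, so the polynomial has degree 3.

3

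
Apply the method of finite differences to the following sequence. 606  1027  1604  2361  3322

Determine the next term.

First differences: 421, 577, 757, 961
Second differences: 156, 180, 204
Third differences: 24, 24
Constant third difference = 24, so extend:
204 + 24 = 228;  961 + 228 = 1189;  3322 + 1189 = 4511

4511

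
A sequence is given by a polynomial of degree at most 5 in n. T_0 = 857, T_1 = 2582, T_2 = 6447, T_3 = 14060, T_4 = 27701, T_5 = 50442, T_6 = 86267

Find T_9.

D1: 1725, 3865, 7613, 13641, 22741, 35825
D2: 2140, 3748, 6028, 9100, 13084
D3: 1608, 2280, 3072, 3984
D4: 672, 792, 912
D5: 120, 120
Fifth differences constant at 120.
912 + 120 = 1032;  3984 + 1032 = 5016;  13084 + 5016 = 18100;  35825 + 18100 = 53925;  86267 + 53925 = 140192
1032 + 120 = 1152;  5016 + 1152 = 6168;  18100 + 6168 = 24268;  53925 + 24268 = 78193;  140192 + 78193 = 218385
1152 + 120 = 1272;  6168 + 1272 = 7440;  24268 + 7440 = 31708;  78193 + 31708 = 109901;  218385 + 109901 = 328286

328286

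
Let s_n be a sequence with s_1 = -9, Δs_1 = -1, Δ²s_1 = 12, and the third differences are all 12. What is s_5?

Build the table forward from the leading diagonal:
Δ³: 12  12  12  12  12
Δ²: 12  24  36  48  60
Δ: -1  11  35  71  119
s: -9  -10  1  36  107

107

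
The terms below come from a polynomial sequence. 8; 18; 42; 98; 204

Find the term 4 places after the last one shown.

1488

D1: 10, 24, 56, 106
D2: 14, 32, 50
D3: 18, 18
Constant third difference = 18, so extend:
50 + 18 = 68;  106 + 68 = 174;  204 + 174 = 378
68 + 18 = 86;  174 + 86 = 260;  378 + 260 = 638
86 + 18 = 104;  260 + 104 = 364;  638 + 364 = 1002
104 + 18 = 122;  364 + 122 = 486;  1002 + 486 = 1488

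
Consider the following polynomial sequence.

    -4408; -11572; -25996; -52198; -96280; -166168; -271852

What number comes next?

-7164, -14424, -26202, -44082, -69888, -105684
-7260, -11778, -17880, -25806, -35796
-4518, -6102, -7926, -9990
-1584, -1824, -2064
-240, -240
Fifth differences constant at -240.
-2064 − 240 = -2304;  -9990 − 2304 = -12294;  -35796 − 12294 = -48090;  -105684 − 48090 = -153774;  -271852 − 153774 = -425626

-425626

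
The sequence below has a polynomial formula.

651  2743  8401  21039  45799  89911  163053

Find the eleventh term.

1045321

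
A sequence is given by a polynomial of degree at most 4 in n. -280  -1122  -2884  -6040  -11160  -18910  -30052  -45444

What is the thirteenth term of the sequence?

-222904

D1: -842, -1762, -3156, -5120, -7750, -11142, -15392
D2: -920, -1394, -1964, -2630, -3392, -4250
D3: -474, -570, -666, -762, -858
D4: -96, -96, -96, -96
Fourth differences constant at -96.
-858 − 96 = -954;  -4250 − 954 = -5204;  -15392 − 5204 = -20596;  -45444 − 20596 = -66040
-954 − 96 = -1050;  -5204 − 1050 = -6254;  -20596 − 6254 = -26850;  -66040 − 26850 = -92890
-1050 − 96 = -1146;  -6254 − 1146 = -7400;  -26850 − 7400 = -34250;  -92890 − 34250 = -127140
-1146 − 96 = -1242;  -7400 − 1242 = -8642;  -34250 − 8642 = -42892;  -127140 − 42892 = -170032
-1242 − 96 = -1338;  -8642 − 1338 = -9980;  -42892 − 9980 = -52872;  -170032 − 52872 = -222904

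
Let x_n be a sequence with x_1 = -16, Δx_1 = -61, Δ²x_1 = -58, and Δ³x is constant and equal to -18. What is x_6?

Build the table forward from the leading diagonal:
Third differences: -18, -18, -18, -18, -18, -18
Second differences: -58, -76, -94, -112, -130, -148
First differences: -61, -119, -195, -289, -401, -531
x: -16, -77, -196, -391, -680, -1081

-1081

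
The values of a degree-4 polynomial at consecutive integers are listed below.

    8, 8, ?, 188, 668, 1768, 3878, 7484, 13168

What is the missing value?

Using the last 6 terms:
Δ: 480  1100  2110  3606  5684
Δ²: 620  1010  1496  2078
Δ³: 390  486  582
Δ⁴: 96  96
Constant fourth difference = 96.
Extend backward: 390 − 96 = 294;  620 − 294 = 326;  480 − 326 = 154;  188 − 154 = 34

34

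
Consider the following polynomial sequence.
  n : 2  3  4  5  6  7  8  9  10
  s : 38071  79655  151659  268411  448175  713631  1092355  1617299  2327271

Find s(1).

16035

41584  72004  116752  179764  265456  378724  524944  709972
30420  44748  63012  85692  113268  146220  185028
14328  18264  22680  27576  32952  38808
3936  4416  4896  5376  5856
480  480  480  480
The fifth differences are constant at 480.
Work back: 3936 − 480 = 3456;  14328 − 3456 = 10872;  30420 − 10872 = 19548;  41584 − 19548 = 22036;  38071 − 22036 = 16035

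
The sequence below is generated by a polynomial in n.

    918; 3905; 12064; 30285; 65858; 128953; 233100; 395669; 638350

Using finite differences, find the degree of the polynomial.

5

2987, 8159, 18221, 35573, 63095, 104147, 162569, 242681
5172, 10062, 17352, 27522, 41052, 58422, 80112
4890, 7290, 10170, 13530, 17370, 21690
2400, 2880, 3360, 3840, 4320
480, 480, 480, 480
The fifth differences are constant, so the polynomial has degree 5.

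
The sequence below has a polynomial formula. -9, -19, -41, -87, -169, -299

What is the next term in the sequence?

-489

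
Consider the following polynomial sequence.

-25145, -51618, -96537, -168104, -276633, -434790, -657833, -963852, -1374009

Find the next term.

-26473 , -44919 , -71567 , -108529 , -158157 , -223043 , -306019 , -410157
-18446 , -26648 , -36962 , -49628 , -64886 , -82976 , -104138
-8202 , -10314 , -12666 , -15258 , -18090 , -21162
-2112 , -2352 , -2592 , -2832 , -3072
-240 , -240 , -240 , -240
Constant fifth difference = -240, so extend:
-3072 − 240 = -3312;  -21162 − 3312 = -24474;  -104138 − 24474 = -128612;  -410157 − 128612 = -538769;  -1374009 − 538769 = -1912778

-1912778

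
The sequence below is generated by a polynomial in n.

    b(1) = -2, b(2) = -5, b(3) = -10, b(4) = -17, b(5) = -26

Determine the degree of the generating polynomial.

2

D1: -3, -5, -7, -9
D2: -2, -2, -2
The second differences are constant, so the polynomial has degree 2.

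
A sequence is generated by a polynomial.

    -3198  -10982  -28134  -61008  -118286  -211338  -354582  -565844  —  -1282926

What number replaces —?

Using the first 8 terms:
Δ: -7784  -17152  -32874  -57278  -93052  -143244  -211262
Δ²: -9368  -15722  -24404  -35774  -50192  -68018
Δ³: -6354  -8682  -11370  -14418  -17826
Δ⁴: -2328  -2688  -3048  -3408
Δ⁵: -360  -360  -360
Constant fifth difference = -360.
Extend forward: -3408 − 360 = -3768;  -17826 − 3768 = -21594;  -68018 − 21594 = -89612;  -211262 − 89612 = -300874;  -565844 − 300874 = -866718

-866718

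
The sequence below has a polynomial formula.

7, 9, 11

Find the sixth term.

D1: 2, 2
The first differences are constant (2).
11 + 2 = 13
13 + 2 = 15
15 + 2 = 17

17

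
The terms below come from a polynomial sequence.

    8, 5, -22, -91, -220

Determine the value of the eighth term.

-1147

Δ: -3, -27, -69, -129
Δ²: -24, -42, -60
Δ³: -18, -18
Constant third difference = -18, so extend:
-60 − 18 = -78;  -129 − 78 = -207;  -220 − 207 = -427
-78 − 18 = -96;  -207 − 96 = -303;  -427 − 303 = -730
-96 − 18 = -114;  -303 − 114 = -417;  -730 − 417 = -1147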